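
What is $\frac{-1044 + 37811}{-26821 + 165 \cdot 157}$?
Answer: $- \frac{36767}{916} \approx -40.139$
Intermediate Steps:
$\frac{-1044 + 37811}{-26821 + 165 \cdot 157} = \frac{36767}{-26821 + 25905} = \frac{36767}{-916} = 36767 \left(- \frac{1}{916}\right) = - \frac{36767}{916}$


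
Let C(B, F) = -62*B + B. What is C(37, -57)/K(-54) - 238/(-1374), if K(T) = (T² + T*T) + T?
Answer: -287659/1323162 ≈ -0.21740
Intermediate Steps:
K(T) = T + 2*T² (K(T) = (T² + T²) + T = 2*T² + T = T + 2*T²)
C(B, F) = -61*B
C(37, -57)/K(-54) - 238/(-1374) = (-61*37)/((-54*(1 + 2*(-54)))) - 238/(-1374) = -2257*(-1/(54*(1 - 108))) - 238*(-1/1374) = -2257/((-54*(-107))) + 119/687 = -2257/5778 + 119/687 = -287659/1323162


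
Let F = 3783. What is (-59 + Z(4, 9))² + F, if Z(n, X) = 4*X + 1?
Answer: 4267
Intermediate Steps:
Z(n, X) = 1 + 4*X
(-59 + Z(4, 9))² + F = (-59 + (1 + 4*9))² + 3783 = (-59 + (1 + 36))² + 3783 = (-59 + 37)² + 3783 = (-22)² + 3783 = 484 + 3783 = 4267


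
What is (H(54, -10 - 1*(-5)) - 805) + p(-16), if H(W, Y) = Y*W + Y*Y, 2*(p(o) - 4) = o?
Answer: -1054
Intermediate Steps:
p(o) = 4 + o/2
H(W, Y) = Y² + W*Y (H(W, Y) = W*Y + Y² = Y² + W*Y)
(H(54, -10 - 1*(-5)) - 805) + p(-16) = ((-10 - 1*(-5))*(54 + (-10 - 1*(-5))) - 805) + (4 + (½)*(-16)) = ((-10 + 5)*(54 + (-10 + 5)) - 805) + (4 - 8) = (-5*(54 - 5) - 805) - 4 = (-5*49 - 805) - 4 = (-245 - 805) - 4 = -1050 - 4 = -1054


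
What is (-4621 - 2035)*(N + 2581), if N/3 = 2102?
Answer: -59151872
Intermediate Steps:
N = 6306 (N = 3*2102 = 6306)
(-4621 - 2035)*(N + 2581) = (-4621 - 2035)*(6306 + 2581) = -6656*8887 = -59151872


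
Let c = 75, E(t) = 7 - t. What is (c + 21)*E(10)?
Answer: -288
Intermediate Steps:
(c + 21)*E(10) = (75 + 21)*(7 - 1*10) = 96*(7 - 10) = 96*(-3) = -288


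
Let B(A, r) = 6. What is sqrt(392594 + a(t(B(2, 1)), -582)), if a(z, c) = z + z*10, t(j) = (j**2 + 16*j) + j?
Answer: 8*sqrt(6158) ≈ 627.78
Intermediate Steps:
t(j) = j**2 + 17*j
a(z, c) = 11*z (a(z, c) = z + 10*z = 11*z)
sqrt(392594 + a(t(B(2, 1)), -582)) = sqrt(392594 + 11*(6*(17 + 6))) = sqrt(392594 + 11*(6*23)) = sqrt(392594 + 11*138) = sqrt(392594 + 1518) = sqrt(394112) = 8*sqrt(6158)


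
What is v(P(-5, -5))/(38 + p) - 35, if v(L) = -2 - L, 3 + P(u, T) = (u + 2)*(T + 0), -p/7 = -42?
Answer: -5817/166 ≈ -35.042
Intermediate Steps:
p = 294 (p = -7*(-42) = 294)
P(u, T) = -3 + T*(2 + u) (P(u, T) = -3 + (u + 2)*(T + 0) = -3 + (2 + u)*T = -3 + T*(2 + u))
v(P(-5, -5))/(38 + p) - 35 = (-2 - (-3 + 2*(-5) - 5*(-5)))/(38 + 294) - 35 = (-2 - (-3 - 10 + 25))/332 - 35 = (-2 - 1*12)/332 - 35 = (-2 - 12)/332 - 35 = (1/332)*(-14) - 35 = -7/166 - 35 = -5817/166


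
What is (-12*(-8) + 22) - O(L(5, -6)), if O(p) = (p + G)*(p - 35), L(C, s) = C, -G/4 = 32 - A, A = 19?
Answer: -1292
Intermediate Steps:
G = -52 (G = -4*(32 - 1*19) = -4*(32 - 19) = -4*13 = -52)
O(p) = (-52 + p)*(-35 + p) (O(p) = (p - 52)*(p - 35) = (-52 + p)*(-35 + p))
(-12*(-8) + 22) - O(L(5, -6)) = (-12*(-8) + 22) - (1820 + 5² - 87*5) = (96 + 22) - (1820 + 25 - 435) = 118 - 1*1410 = 118 - 1410 = -1292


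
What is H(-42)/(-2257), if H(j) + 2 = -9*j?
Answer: -376/2257 ≈ -0.16659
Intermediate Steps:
H(j) = -2 - 9*j
H(-42)/(-2257) = (-2 - 9*(-42))/(-2257) = (-2 + 378)*(-1/2257) = 376*(-1/2257) = -376/2257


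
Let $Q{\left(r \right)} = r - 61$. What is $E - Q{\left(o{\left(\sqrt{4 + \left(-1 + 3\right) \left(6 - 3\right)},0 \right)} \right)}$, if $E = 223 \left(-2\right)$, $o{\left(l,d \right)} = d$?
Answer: $-385$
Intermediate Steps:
$Q{\left(r \right)} = -61 + r$
$E = -446$
$E - Q{\left(o{\left(\sqrt{4 + \left(-1 + 3\right) \left(6 - 3\right)},0 \right)} \right)} = -446 - \left(-61 + 0\right) = -446 - -61 = -446 + 61 = -385$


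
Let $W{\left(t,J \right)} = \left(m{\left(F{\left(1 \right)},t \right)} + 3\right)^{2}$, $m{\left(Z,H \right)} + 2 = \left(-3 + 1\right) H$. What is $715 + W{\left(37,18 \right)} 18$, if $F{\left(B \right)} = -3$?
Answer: $96637$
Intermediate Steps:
$m{\left(Z,H \right)} = -2 - 2 H$ ($m{\left(Z,H \right)} = -2 + \left(-3 + 1\right) H = -2 - 2 H$)
$W{\left(t,J \right)} = \left(1 - 2 t\right)^{2}$ ($W{\left(t,J \right)} = \left(\left(-2 - 2 t\right) + 3\right)^{2} = \left(1 - 2 t\right)^{2}$)
$715 + W{\left(37,18 \right)} 18 = 715 + \left(-1 + 2 \cdot 37\right)^{2} \cdot 18 = 715 + \left(-1 + 74\right)^{2} \cdot 18 = 715 + 73^{2} \cdot 18 = 715 + 5329 \cdot 18 = 715 + 95922 = 96637$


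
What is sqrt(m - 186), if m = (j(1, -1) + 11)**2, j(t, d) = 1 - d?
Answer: I*sqrt(17) ≈ 4.1231*I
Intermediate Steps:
m = 169 (m = ((1 - 1*(-1)) + 11)**2 = ((1 + 1) + 11)**2 = (2 + 11)**2 = 13**2 = 169)
sqrt(m - 186) = sqrt(169 - 186) = sqrt(-17) = I*sqrt(17)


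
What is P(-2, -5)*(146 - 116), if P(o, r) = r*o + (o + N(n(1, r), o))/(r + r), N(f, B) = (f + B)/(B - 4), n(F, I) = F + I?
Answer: 303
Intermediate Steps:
N(f, B) = (B + f)/(-4 + B)
P(o, r) = o*r + (o + (1 + o + r)/(-4 + o))/(2*r) (P(o, r) = r*o + (o + (o + (1 + r))/(-4 + o))/(r + r) = o*r + (o + (1 + o + r)/(-4 + o))/((2*r)) = o*r + (o + (1 + o + r)/(-4 + o))*(1/(2*r)) = o*r + (o + (1 + o + r)/(-4 + o))/(2*r))
P(-2, -5)*(146 - 116) = ((½)*(1 - 2 - 5 - 2*(1 + 2*(-5)²)*(-4 - 2))/(-5*(-4 - 2)))*(146 - 116) = ((½)*(-⅕)*(1 - 2 - 5 - 2*(1 + 2*25)*(-6))/(-6))*30 = ((½)*(-⅕)*(-⅙)*(1 - 2 - 5 - 2*(1 + 50)*(-6)))*30 = ((½)*(-⅕)*(-⅙)*(1 - 2 - 5 - 2*51*(-6)))*30 = ((½)*(-⅕)*(-⅙)*(1 - 2 - 5 + 612))*30 = ((½)*(-⅕)*(-⅙)*606)*30 = (101/10)*30 = 303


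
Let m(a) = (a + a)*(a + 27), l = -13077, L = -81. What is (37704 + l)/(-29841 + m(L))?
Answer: -8209/7031 ≈ -1.1675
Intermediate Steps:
m(a) = 2*a*(27 + a) (m(a) = (2*a)*(27 + a) = 2*a*(27 + a))
(37704 + l)/(-29841 + m(L)) = (37704 - 13077)/(-29841 + 2*(-81)*(27 - 81)) = 24627/(-29841 + 2*(-81)*(-54)) = 24627/(-29841 + 8748) = 24627/(-21093) = 24627*(-1/21093) = -8209/7031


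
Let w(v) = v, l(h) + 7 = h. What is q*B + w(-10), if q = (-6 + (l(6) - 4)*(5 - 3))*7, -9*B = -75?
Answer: -2830/3 ≈ -943.33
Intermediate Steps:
B = 25/3 (B = -⅑*(-75) = 25/3 ≈ 8.3333)
l(h) = -7 + h
q = -112 (q = (-6 + ((-7 + 6) - 4)*(5 - 3))*7 = (-6 + (-1 - 4)*2)*7 = (-6 - 5*2)*7 = (-6 - 10)*7 = -16*7 = -112)
q*B + w(-10) = -112*25/3 - 10 = -2800/3 - 10 = -2830/3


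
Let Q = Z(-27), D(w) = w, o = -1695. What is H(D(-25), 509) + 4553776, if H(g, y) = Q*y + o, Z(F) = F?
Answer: 4538338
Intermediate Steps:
Q = -27
H(g, y) = -1695 - 27*y (H(g, y) = -27*y - 1695 = -1695 - 27*y)
H(D(-25), 509) + 4553776 = (-1695 - 27*509) + 4553776 = (-1695 - 13743) + 4553776 = -15438 + 4553776 = 4538338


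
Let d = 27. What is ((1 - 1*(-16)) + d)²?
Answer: 1936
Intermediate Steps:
((1 - 1*(-16)) + d)² = ((1 - 1*(-16)) + 27)² = ((1 + 16) + 27)² = (17 + 27)² = 44² = 1936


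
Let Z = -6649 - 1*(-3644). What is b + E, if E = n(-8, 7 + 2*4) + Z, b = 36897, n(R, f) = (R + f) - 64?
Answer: 33835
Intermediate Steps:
Z = -3005 (Z = -6649 + 3644 = -3005)
n(R, f) = -64 + R + f
E = -3062 (E = (-64 - 8 + (7 + 2*4)) - 3005 = (-64 - 8 + (7 + 8)) - 3005 = (-64 - 8 + 15) - 3005 = -57 - 3005 = -3062)
b + E = 36897 - 3062 = 33835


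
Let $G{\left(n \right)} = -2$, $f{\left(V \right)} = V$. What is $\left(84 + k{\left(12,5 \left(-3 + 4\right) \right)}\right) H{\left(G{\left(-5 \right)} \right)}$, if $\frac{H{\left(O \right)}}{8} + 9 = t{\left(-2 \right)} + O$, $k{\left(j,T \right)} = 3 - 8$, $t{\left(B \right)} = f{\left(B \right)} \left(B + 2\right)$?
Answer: $-6952$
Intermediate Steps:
$t{\left(B \right)} = B \left(2 + B\right)$ ($t{\left(B \right)} = B \left(B + 2\right) = B \left(2 + B\right)$)
$k{\left(j,T \right)} = -5$
$H{\left(O \right)} = -72 + 8 O$ ($H{\left(O \right)} = -72 + 8 \left(- 2 \left(2 - 2\right) + O\right) = -72 + 8 \left(\left(-2\right) 0 + O\right) = -72 + 8 \left(0 + O\right) = -72 + 8 O$)
$\left(84 + k{\left(12,5 \left(-3 + 4\right) \right)}\right) H{\left(G{\left(-5 \right)} \right)} = \left(84 - 5\right) \left(-72 + 8 \left(-2\right)\right) = 79 \left(-72 - 16\right) = 79 \left(-88\right) = -6952$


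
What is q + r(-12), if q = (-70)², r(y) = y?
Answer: 4888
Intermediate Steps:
q = 4900
q + r(-12) = 4900 - 12 = 4888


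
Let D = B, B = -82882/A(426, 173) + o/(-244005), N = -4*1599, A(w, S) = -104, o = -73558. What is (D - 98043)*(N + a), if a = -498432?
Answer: 51908074117566171/1057355 ≈ 4.9092e+10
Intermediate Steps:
N = -6396
B = 10115636221/12688260 (B = -82882/(-104) - 73558/(-244005) = -82882*(-1/104) - 73558*(-1/244005) = 41441/52 + 73558/244005 = 10115636221/12688260 ≈ 797.24)
D = 10115636221/12688260 ≈ 797.24
(D - 98043)*(N + a) = (10115636221/12688260 - 98043)*(-6396 - 498432) = -1233879438959/12688260*(-504828) = 51908074117566171/1057355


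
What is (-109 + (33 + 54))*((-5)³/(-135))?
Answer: -550/27 ≈ -20.370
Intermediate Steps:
(-109 + (33 + 54))*((-5)³/(-135)) = (-109 + 87)*(-125*(-1/135)) = -22*25/27 = -550/27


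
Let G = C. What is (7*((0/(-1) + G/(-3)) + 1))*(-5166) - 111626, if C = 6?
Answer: -75464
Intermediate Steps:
G = 6
(7*((0/(-1) + G/(-3)) + 1))*(-5166) - 111626 = (7*((0/(-1) + 6/(-3)) + 1))*(-5166) - 111626 = (7*((0*(-1) + 6*(-⅓)) + 1))*(-5166) - 111626 = (7*((0 - 2) + 1))*(-5166) - 111626 = (7*(-2 + 1))*(-5166) - 111626 = (7*(-1))*(-5166) - 111626 = -7*(-5166) - 111626 = 36162 - 111626 = -75464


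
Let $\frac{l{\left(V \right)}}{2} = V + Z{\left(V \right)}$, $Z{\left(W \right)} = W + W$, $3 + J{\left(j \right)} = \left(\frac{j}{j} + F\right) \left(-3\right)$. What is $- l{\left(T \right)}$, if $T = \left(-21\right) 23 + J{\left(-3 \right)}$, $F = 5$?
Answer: $3024$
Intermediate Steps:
$J{\left(j \right)} = -21$ ($J{\left(j \right)} = -3 + \left(\frac{j}{j} + 5\right) \left(-3\right) = -3 + \left(1 + 5\right) \left(-3\right) = -3 + 6 \left(-3\right) = -3 - 18 = -21$)
$Z{\left(W \right)} = 2 W$
$T = -504$ ($T = \left(-21\right) 23 - 21 = -483 - 21 = -504$)
$l{\left(V \right)} = 6 V$ ($l{\left(V \right)} = 2 \left(V + 2 V\right) = 2 \cdot 3 V = 6 V$)
$- l{\left(T \right)} = - 6 \left(-504\right) = \left(-1\right) \left(-3024\right) = 3024$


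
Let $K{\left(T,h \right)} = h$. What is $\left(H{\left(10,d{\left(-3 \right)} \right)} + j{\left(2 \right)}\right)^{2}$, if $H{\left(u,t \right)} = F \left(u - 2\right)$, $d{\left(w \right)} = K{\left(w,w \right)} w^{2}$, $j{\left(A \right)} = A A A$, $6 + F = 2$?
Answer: $576$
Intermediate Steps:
$F = -4$ ($F = -6 + 2 = -4$)
$j{\left(A \right)} = A^{3}$ ($j{\left(A \right)} = A^{2} A = A^{3}$)
$d{\left(w \right)} = w^{3}$ ($d{\left(w \right)} = w w^{2} = w^{3}$)
$H{\left(u,t \right)} = 8 - 4 u$ ($H{\left(u,t \right)} = - 4 \left(u - 2\right) = - 4 \left(-2 + u\right) = 8 - 4 u$)
$\left(H{\left(10,d{\left(-3 \right)} \right)} + j{\left(2 \right)}\right)^{2} = \left(\left(8 - 40\right) + 2^{3}\right)^{2} = \left(\left(8 - 40\right) + 8\right)^{2} = \left(-32 + 8\right)^{2} = \left(-24\right)^{2} = 576$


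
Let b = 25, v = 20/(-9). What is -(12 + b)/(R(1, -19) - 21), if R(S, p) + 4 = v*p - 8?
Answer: -333/83 ≈ -4.0120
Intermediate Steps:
v = -20/9 (v = 20*(-1/9) = -20/9 ≈ -2.2222)
R(S, p) = -12 - 20*p/9 (R(S, p) = -4 + (-20*p/9 - 8) = -4 + (-8 - 20*p/9) = -12 - 20*p/9)
-(12 + b)/(R(1, -19) - 21) = -(12 + 25)/((-12 - 20/9*(-19)) - 21) = -37/((-12 + 380/9) - 21) = -37/(272/9 - 21) = -37/83/9 = -37*9/83 = -1*333/83 = -333/83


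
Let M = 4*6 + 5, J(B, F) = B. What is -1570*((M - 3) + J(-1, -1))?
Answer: -39250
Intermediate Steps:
M = 29 (M = 24 + 5 = 29)
-1570*((M - 3) + J(-1, -1)) = -1570*((29 - 3) - 1) = -1570*(26 - 1) = -1570*25 = -39250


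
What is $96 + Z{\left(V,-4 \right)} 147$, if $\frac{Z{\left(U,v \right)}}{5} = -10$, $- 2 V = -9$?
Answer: $-7254$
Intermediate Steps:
$V = \frac{9}{2}$ ($V = \left(- \frac{1}{2}\right) \left(-9\right) = \frac{9}{2} \approx 4.5$)
$Z{\left(U,v \right)} = -50$ ($Z{\left(U,v \right)} = 5 \left(-10\right) = -50$)
$96 + Z{\left(V,-4 \right)} 147 = 96 - 7350 = -7254$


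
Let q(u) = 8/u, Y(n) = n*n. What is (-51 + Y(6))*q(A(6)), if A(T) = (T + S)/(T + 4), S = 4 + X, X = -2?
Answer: -150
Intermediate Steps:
S = 2 (S = 4 - 2 = 2)
Y(n) = n²
A(T) = (2 + T)/(4 + T) (A(T) = (T + 2)/(T + 4) = (2 + T)/(4 + T))
(-51 + Y(6))*q(A(6)) = (-51 + 6²)*(8/(((2 + 6)/(4 + 6)))) = (-51 + 36)*(8/((8/10))) = -120/((⅒)*8) = -120/⅘ = -120*5/4 = -15*10 = -150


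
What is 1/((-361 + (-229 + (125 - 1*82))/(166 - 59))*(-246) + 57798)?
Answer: 107/15732384 ≈ 6.8013e-6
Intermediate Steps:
1/((-361 + (-229 + (125 - 1*82))/(166 - 59))*(-246) + 57798) = 1/((-361 + (-229 + (125 - 82))/107)*(-246) + 57798) = 1/((-361 + (-229 + 43)*(1/107))*(-246) + 57798) = 1/((-361 - 186*1/107)*(-246) + 57798) = 1/((-361 - 186/107)*(-246) + 57798) = 1/(-38813/107*(-246) + 57798) = 1/(9547998/107 + 57798) = 1/(15732384/107) = 107/15732384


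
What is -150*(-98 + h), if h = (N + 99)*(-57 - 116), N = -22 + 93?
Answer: 4426200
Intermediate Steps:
N = 71
h = -29410 (h = (71 + 99)*(-57 - 116) = 170*(-173) = -29410)
-150*(-98 + h) = -150*(-98 - 29410) = -150*(-29508) = 4426200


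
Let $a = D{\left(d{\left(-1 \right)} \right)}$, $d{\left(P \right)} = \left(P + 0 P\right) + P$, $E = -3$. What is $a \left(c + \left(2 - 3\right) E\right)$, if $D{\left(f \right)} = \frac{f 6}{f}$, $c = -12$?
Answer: $-54$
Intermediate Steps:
$d{\left(P \right)} = 2 P$ ($d{\left(P \right)} = \left(P + 0\right) + P = P + P = 2 P$)
$D{\left(f \right)} = 6$ ($D{\left(f \right)} = \frac{6 f}{f} = 6$)
$a = 6$
$a \left(c + \left(2 - 3\right) E\right) = 6 \left(-12 + \left(2 - 3\right) \left(-3\right)\right) = 6 \left(-12 - -3\right) = 6 \left(-12 + 3\right) = 6 \left(-9\right) = -54$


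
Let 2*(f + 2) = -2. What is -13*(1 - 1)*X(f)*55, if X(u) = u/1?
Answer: 0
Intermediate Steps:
f = -3 (f = -2 + (½)*(-2) = -2 - 1 = -3)
X(u) = u (X(u) = u*1 = u)
-13*(1 - 1)*X(f)*55 = -13*(1 - 1)*(-3)*55 = -0*(-3)*55 = -13*0*55 = 0*55 = 0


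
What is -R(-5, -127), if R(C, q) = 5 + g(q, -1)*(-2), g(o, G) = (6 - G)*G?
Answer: -19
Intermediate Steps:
g(o, G) = G*(6 - G)
R(C, q) = 19 (R(C, q) = 5 - (6 - 1*(-1))*(-2) = 5 - (6 + 1)*(-2) = 5 - 1*7*(-2) = 5 - 7*(-2) = 5 + 14 = 19)
-R(-5, -127) = -1*19 = -19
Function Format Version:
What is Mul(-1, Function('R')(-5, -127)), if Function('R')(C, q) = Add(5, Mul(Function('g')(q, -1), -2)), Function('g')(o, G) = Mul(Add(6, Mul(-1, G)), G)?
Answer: -19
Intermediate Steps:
Function('g')(o, G) = Mul(G, Add(6, Mul(-1, G)))
Function('R')(C, q) = 19 (Function('R')(C, q) = Add(5, Mul(Mul(-1, Add(6, Mul(-1, -1))), -2)) = Add(5, Mul(Mul(-1, Add(6, 1)), -2)) = Add(5, Mul(Mul(-1, 7), -2)) = Add(5, Mul(-7, -2)) = Add(5, 14) = 19)
Mul(-1, Function('R')(-5, -127)) = Mul(-1, 19) = -19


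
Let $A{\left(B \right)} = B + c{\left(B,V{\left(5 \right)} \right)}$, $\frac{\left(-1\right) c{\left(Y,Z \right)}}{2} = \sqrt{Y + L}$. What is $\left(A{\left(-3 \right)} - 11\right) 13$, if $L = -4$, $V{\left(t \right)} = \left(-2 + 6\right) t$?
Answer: $-182 - 26 i \sqrt{7} \approx -182.0 - 68.79 i$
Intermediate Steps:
$V{\left(t \right)} = 4 t$
$c{\left(Y,Z \right)} = - 2 \sqrt{-4 + Y}$ ($c{\left(Y,Z \right)} = - 2 \sqrt{Y - 4} = - 2 \sqrt{-4 + Y}$)
$A{\left(B \right)} = B - 2 \sqrt{-4 + B}$
$\left(A{\left(-3 \right)} - 11\right) 13 = \left(\left(-3 - 2 \sqrt{-4 - 3}\right) - 11\right) 13 = \left(\left(-3 - 2 \sqrt{-7}\right) - 11\right) 13 = \left(\left(-3 - 2 i \sqrt{7}\right) - 11\right) 13 = \left(-14 - 2 i \sqrt{7}\right) 13 = -182 - 26 i \sqrt{7}$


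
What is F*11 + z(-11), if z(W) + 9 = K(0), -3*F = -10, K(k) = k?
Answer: 83/3 ≈ 27.667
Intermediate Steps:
F = 10/3 (F = -1/3*(-10) = 10/3 ≈ 3.3333)
z(W) = -9 (z(W) = -9 + 0 = -9)
F*11 + z(-11) = (10/3)*11 - 9 = 110/3 - 9 = 83/3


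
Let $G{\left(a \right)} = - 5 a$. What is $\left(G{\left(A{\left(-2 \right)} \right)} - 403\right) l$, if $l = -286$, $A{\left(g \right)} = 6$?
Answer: $123838$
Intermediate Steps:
$\left(G{\left(A{\left(-2 \right)} \right)} - 403\right) l = \left(\left(-5\right) 6 - 403\right) \left(-286\right) = \left(-30 - 403\right) \left(-286\right) = \left(-433\right) \left(-286\right) = 123838$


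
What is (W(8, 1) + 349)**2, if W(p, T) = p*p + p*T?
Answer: 177241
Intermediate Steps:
W(p, T) = p**2 + T*p
(W(8, 1) + 349)**2 = (8*(1 + 8) + 349)**2 = (8*9 + 349)**2 = (72 + 349)**2 = 421**2 = 177241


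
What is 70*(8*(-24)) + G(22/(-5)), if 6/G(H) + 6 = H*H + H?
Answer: -1505205/112 ≈ -13439.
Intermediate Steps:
G(H) = 6/(-6 + H + H**2) (G(H) = 6/(-6 + (H*H + H)) = 6/(-6 + (H**2 + H)) = 6/(-6 + (H + H**2)) = 6/(-6 + H + H**2))
70*(8*(-24)) + G(22/(-5)) = 70*(8*(-24)) + 6/(-6 + 22/(-5) + (22/(-5))**2) = 70*(-192) + 6/(-6 + 22*(-1/5) + (22*(-1/5))**2) = -13440 + 6/(-6 - 22/5 + (-22/5)**2) = -13440 + 6/(-6 - 22/5 + 484/25) = -13440 + 6/(224/25) = -13440 + 6*(25/224) = -13440 + 75/112 = -1505205/112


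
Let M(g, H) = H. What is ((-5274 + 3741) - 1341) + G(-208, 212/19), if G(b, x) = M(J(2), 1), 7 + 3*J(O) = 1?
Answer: -2873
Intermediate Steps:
J(O) = -2 (J(O) = -7/3 + (⅓)*1 = -7/3 + ⅓ = -2)
G(b, x) = 1
((-5274 + 3741) - 1341) + G(-208, 212/19) = ((-5274 + 3741) - 1341) + 1 = (-1533 - 1341) + 1 = -2874 + 1 = -2873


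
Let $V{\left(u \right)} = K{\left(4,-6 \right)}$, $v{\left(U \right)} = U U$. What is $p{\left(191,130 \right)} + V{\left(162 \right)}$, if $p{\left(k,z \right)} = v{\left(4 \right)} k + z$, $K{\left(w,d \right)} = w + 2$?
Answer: $3192$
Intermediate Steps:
$v{\left(U \right)} = U^{2}$
$K{\left(w,d \right)} = 2 + w$
$p{\left(k,z \right)} = z + 16 k$ ($p{\left(k,z \right)} = 4^{2} k + z = 16 k + z = z + 16 k$)
$V{\left(u \right)} = 6$ ($V{\left(u \right)} = 2 + 4 = 6$)
$p{\left(191,130 \right)} + V{\left(162 \right)} = \left(130 + 16 \cdot 191\right) + 6 = \left(130 + 3056\right) + 6 = 3186 + 6 = 3192$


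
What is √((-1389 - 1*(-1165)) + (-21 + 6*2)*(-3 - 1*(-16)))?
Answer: I*√341 ≈ 18.466*I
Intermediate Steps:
√((-1389 - 1*(-1165)) + (-21 + 6*2)*(-3 - 1*(-16))) = √((-1389 + 1165) + (-21 + 12)*(-3 + 16)) = √(-224 - 9*13) = √(-224 - 117) = √(-341) = I*√341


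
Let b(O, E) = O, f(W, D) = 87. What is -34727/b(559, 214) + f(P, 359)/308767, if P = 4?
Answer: -10722502976/172600753 ≈ -62.123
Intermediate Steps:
-34727/b(559, 214) + f(P, 359)/308767 = -34727/559 + 87/308767 = -10722502976/172600753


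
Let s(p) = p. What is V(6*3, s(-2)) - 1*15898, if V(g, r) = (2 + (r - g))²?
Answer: -15574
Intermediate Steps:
V(g, r) = (2 + r - g)²
V(6*3, s(-2)) - 1*15898 = (2 - 2 - 6*3)² - 1*15898 = (2 - 2 - 1*18)² - 15898 = (2 - 2 - 18)² - 15898 = (-18)² - 15898 = 324 - 15898 = -15574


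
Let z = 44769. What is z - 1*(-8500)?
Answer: 53269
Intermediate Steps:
z - 1*(-8500) = 44769 - 1*(-8500) = 44769 + 8500 = 53269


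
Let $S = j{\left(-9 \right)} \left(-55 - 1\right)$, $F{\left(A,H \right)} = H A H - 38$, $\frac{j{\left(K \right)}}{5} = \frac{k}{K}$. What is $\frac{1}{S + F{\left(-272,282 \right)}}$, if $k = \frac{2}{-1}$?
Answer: $- \frac{9}{194675654} \approx -4.6231 \cdot 10^{-8}$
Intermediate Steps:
$k = -2$ ($k = 2 \left(-1\right) = -2$)
$j{\left(K \right)} = - \frac{10}{K}$ ($j{\left(K \right)} = 5 \left(- \frac{2}{K}\right) = - \frac{10}{K}$)
$F{\left(A,H \right)} = -38 + A H^{2}$ ($F{\left(A,H \right)} = A H H - 38 = A H^{2} - 38 = -38 + A H^{2}$)
$S = - \frac{560}{9}$ ($S = - \frac{10}{-9} \left(-55 - 1\right) = \left(-10\right) \left(- \frac{1}{9}\right) \left(-56\right) = \frac{10}{9} \left(-56\right) = - \frac{560}{9} \approx -62.222$)
$\frac{1}{S + F{\left(-272,282 \right)}} = \frac{1}{- \frac{560}{9} - \left(38 + 272 \cdot 282^{2}\right)} = \frac{1}{- \frac{560}{9} - 21630566} = \frac{1}{- \frac{194675654}{9}} = - \frac{9}{194675654}$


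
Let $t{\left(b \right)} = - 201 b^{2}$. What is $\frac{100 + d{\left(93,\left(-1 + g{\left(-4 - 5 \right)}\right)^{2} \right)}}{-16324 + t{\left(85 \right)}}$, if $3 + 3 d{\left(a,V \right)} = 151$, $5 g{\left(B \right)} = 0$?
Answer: $- \frac{448}{4405647} \approx -0.00010169$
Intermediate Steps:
$g{\left(B \right)} = 0$ ($g{\left(B \right)} = \frac{1}{5} \cdot 0 = 0$)
$d{\left(a,V \right)} = \frac{148}{3}$ ($d{\left(a,V \right)} = -1 + \frac{1}{3} \cdot 151 = -1 + \frac{151}{3} = \frac{148}{3}$)
$\frac{100 + d{\left(93,\left(-1 + g{\left(-4 - 5 \right)}\right)^{2} \right)}}{-16324 + t{\left(85 \right)}} = \frac{100 + \frac{148}{3}}{-16324 - 201 \cdot 85^{2}} = \frac{448}{3 \left(-16324 - 1452225\right)} = \frac{448}{3 \left(-1468549\right)} = \frac{448}{3} \left(- \frac{1}{1468549}\right) = - \frac{448}{4405647}$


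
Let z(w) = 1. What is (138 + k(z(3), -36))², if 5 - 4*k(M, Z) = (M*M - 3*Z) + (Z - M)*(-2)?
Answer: 34969/4 ≈ 8742.3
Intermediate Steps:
k(M, Z) = 5/4 - M/2 - M²/4 + 5*Z/4 (k(M, Z) = 5/4 - ((M*M - 3*Z) + (Z - M)*(-2))/4 = 5/4 - ((M² - 3*Z) + (-2*Z + 2*M))/4 = 5/4 - (M² - 5*Z + 2*M)/4 = 5/4 + (-M/2 - M²/4 + 5*Z/4) = 5/4 - M/2 - M²/4 + 5*Z/4)
(138 + k(z(3), -36))² = (138 + (5/4 - ½*1 - ¼*1² + (5/4)*(-36)))² = (138 + (5/4 - ½ - ¼*1 - 45))² = (138 + (5/4 - ½ - ¼ - 45))² = (138 - 89/2)² = (187/2)² = 34969/4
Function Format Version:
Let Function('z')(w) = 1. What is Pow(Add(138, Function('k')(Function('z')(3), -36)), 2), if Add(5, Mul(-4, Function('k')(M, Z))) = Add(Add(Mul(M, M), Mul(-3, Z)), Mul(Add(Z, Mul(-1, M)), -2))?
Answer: Rational(34969, 4) ≈ 8742.3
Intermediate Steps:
Function('k')(M, Z) = Add(Rational(5, 4), Mul(Rational(-1, 2), M), Mul(Rational(-1, 4), Pow(M, 2)), Mul(Rational(5, 4), Z)) (Function('k')(M, Z) = Add(Rational(5, 4), Mul(Rational(-1, 4), Add(Add(Mul(M, M), Mul(-3, Z)), Mul(Add(Z, Mul(-1, M)), -2)))) = Add(Rational(5, 4), Mul(Rational(-1, 4), Add(Add(Pow(M, 2), Mul(-3, Z)), Add(Mul(-2, Z), Mul(2, M))))) = Add(Rational(5, 4), Mul(Rational(-1, 4), Add(Pow(M, 2), Mul(-5, Z), Mul(2, M)))) = Add(Rational(5, 4), Add(Mul(Rational(-1, 2), M), Mul(Rational(-1, 4), Pow(M, 2)), Mul(Rational(5, 4), Z))) = Add(Rational(5, 4), Mul(Rational(-1, 2), M), Mul(Rational(-1, 4), Pow(M, 2)), Mul(Rational(5, 4), Z)))
Pow(Add(138, Function('k')(Function('z')(3), -36)), 2) = Pow(Add(138, Add(Rational(5, 4), Mul(Rational(-1, 2), 1), Mul(Rational(-1, 4), Pow(1, 2)), Mul(Rational(5, 4), -36))), 2) = Pow(Add(138, Add(Rational(5, 4), Rational(-1, 2), Mul(Rational(-1, 4), 1), -45)), 2) = Pow(Add(138, Add(Rational(5, 4), Rational(-1, 2), Rational(-1, 4), -45)), 2) = Pow(Add(138, Rational(-89, 2)), 2) = Pow(Rational(187, 2), 2) = Rational(34969, 4)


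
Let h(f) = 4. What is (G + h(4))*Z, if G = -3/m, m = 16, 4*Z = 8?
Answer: 61/8 ≈ 7.6250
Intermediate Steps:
Z = 2 (Z = (¼)*8 = 2)
G = -3/16 ≈ -0.18750
(G + h(4))*Z = (-3/16 + 4)*2 = (61/16)*2 = 61/8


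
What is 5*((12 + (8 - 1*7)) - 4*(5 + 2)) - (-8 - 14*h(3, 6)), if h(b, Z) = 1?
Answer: -53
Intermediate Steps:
5*((12 + (8 - 1*7)) - 4*(5 + 2)) - (-8 - 14*h(3, 6)) = 5*((12 + (8 - 1*7)) - 4*(5 + 2)) - (-8 - 14*1) = 5*((12 + (8 - 7)) - 4*7) - (-8 - 14) = 5*((12 + 1) - 28) - 1*(-22) = 5*(13 - 28) + 22 = 5*(-15) + 22 = -75 + 22 = -53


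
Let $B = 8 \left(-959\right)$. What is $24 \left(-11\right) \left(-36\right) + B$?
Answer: $1832$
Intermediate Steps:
$B = -7672$
$24 \left(-11\right) \left(-36\right) + B = 24 \left(-11\right) \left(-36\right) - 7672 = \left(-264\right) \left(-36\right) - 7672 = 9504 - 7672 = 1832$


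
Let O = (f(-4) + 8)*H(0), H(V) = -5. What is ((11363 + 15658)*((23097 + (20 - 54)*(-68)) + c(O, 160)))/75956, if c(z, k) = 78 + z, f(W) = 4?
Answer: 687062967/75956 ≈ 9045.5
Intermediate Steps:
O = -60 (O = (4 + 8)*(-5) = 12*(-5) = -60)
((11363 + 15658)*((23097 + (20 - 54)*(-68)) + c(O, 160)))/75956 = ((11363 + 15658)*((23097 + (20 - 54)*(-68)) + (78 - 60)))/75956 = (27021*((23097 - 34*(-68)) + 18))*(1/75956) = (27021*((23097 + 2312) + 18))*(1/75956) = (27021*(25409 + 18))*(1/75956) = (27021*25427)*(1/75956) = 687062967*(1/75956) = 687062967/75956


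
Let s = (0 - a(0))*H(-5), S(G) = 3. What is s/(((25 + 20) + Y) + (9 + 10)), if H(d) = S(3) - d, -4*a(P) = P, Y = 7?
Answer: 0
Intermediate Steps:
a(P) = -P/4
H(d) = 3 - d
s = 0 (s = (0 - (-1)*0/4)*(3 - 1*(-5)) = (0 - 1*0)*(3 + 5) = (0 + 0)*8 = 0*8 = 0)
s/(((25 + 20) + Y) + (9 + 10)) = 0/(((25 + 20) + 7) + (9 + 10)) = 0/((45 + 7) + 19) = 0/(52 + 19) = 0/71 = 0*(1/71) = 0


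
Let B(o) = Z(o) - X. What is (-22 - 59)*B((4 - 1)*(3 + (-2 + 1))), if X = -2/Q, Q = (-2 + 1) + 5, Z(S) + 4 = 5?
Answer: -243/2 ≈ -121.50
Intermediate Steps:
Z(S) = 1 (Z(S) = -4 + 5 = 1)
Q = 4 (Q = -1 + 5 = 4)
X = -½ (X = -2/4 = -2*¼ = -½ ≈ -0.50000)
B(o) = 3/2 (B(o) = 1 - 1*(-½) = 1 + ½ = 3/2)
(-22 - 59)*B((4 - 1)*(3 + (-2 + 1))) = (-22 - 59)*(3/2) = -81*3/2 = -243/2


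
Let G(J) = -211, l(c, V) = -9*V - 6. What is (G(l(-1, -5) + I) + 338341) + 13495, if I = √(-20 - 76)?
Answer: 351625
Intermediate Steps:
I = 4*I*√6 (I = √(-96) = 4*I*√6 ≈ 9.798*I)
l(c, V) = -6 - 9*V
(G(l(-1, -5) + I) + 338341) + 13495 = (-211 + 338341) + 13495 = 338130 + 13495 = 351625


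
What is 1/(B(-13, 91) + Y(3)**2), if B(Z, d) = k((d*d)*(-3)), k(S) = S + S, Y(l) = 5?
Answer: -1/49661 ≈ -2.0137e-5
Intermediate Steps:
k(S) = 2*S
B(Z, d) = -6*d**2 (B(Z, d) = 2*((d*d)*(-3)) = 2*(d**2*(-3)) = 2*(-3*d**2) = -6*d**2)
1/(B(-13, 91) + Y(3)**2) = 1/(-6*91**2 + 5**2) = 1/(-6*8281 + 25) = 1/(-49686 + 25) = 1/(-49661) = -1/49661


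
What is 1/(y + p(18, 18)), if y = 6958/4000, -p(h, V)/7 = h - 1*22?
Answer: 2000/59479 ≈ 0.033625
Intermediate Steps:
p(h, V) = 154 - 7*h (p(h, V) = -7*(h - 1*22) = -7*(h - 22) = -7*(-22 + h) = 154 - 7*h)
y = 3479/2000 (y = 6958*(1/4000) = 3479/2000 ≈ 1.7395)
1/(y + p(18, 18)) = 1/(3479/2000 + (154 - 7*18)) = 1/(3479/2000 + (154 - 126)) = 1/(3479/2000 + 28) = 1/(59479/2000) = 2000/59479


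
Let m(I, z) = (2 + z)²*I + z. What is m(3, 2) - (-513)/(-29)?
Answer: 937/29 ≈ 32.310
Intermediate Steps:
m(I, z) = z + I*(2 + z)² (m(I, z) = I*(2 + z)² + z = z + I*(2 + z)²)
m(3, 2) - (-513)/(-29) = (2 + 3*(2 + 2)²) - (-513)/(-29) = (2 + 3*4²) - (-513)*(-1)/29 = (2 + 3*16) - 27*19/29 = (2 + 48) - 513/29 = 50 - 513/29 = 937/29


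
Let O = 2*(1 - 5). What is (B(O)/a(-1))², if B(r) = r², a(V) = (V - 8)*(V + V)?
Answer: 1024/81 ≈ 12.642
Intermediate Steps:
a(V) = 2*V*(-8 + V) (a(V) = (-8 + V)*(2*V) = 2*V*(-8 + V))
O = -8 (O = 2*(-4) = -8)
(B(O)/a(-1))² = ((-8)²/((2*(-1)*(-8 - 1))))² = (64/((2*(-1)*(-9))))² = (64/18)² = (64*(1/18))² = (32/9)² = 1024/81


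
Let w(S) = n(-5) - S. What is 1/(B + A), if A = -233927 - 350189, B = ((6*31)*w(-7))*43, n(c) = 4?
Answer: -1/496138 ≈ -2.0156e-6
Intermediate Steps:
w(S) = 4 - S
B = 87978 (B = ((6*31)*(4 - 1*(-7)))*43 = (186*(4 + 7))*43 = (186*11)*43 = 2046*43 = 87978)
A = -584116
1/(B + A) = 1/(87978 - 584116) = 1/(-496138) = -1/496138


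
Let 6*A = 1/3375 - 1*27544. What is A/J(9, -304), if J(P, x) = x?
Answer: 92960999/6156000 ≈ 15.101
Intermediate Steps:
A = -92960999/20250 (A = (1/3375 - 1*27544)/6 = (1/3375 - 27544)/6 = (⅙)*(-92960999/3375) = -92960999/20250 ≈ -4590.7)
A/J(9, -304) = -92960999/20250/(-304) = -92960999/20250*(-1/304) = 92960999/6156000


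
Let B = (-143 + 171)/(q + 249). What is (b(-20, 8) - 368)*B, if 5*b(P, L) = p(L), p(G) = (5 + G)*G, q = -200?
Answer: -992/5 ≈ -198.40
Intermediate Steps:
p(G) = G*(5 + G)
B = 4/7 (B = (-143 + 171)/(-200 + 249) = 28/49 = 28*(1/49) = 4/7 ≈ 0.57143)
b(P, L) = L*(5 + L)/5 (b(P, L) = (L*(5 + L))/5 = L*(5 + L)/5)
(b(-20, 8) - 368)*B = ((1/5)*8*(5 + 8) - 368)*(4/7) = ((1/5)*8*13 - 368)*(4/7) = (104/5 - 368)*(4/7) = -1736/5*4/7 = -992/5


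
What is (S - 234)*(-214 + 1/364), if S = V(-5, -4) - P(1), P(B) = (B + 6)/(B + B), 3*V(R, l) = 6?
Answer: 36688545/728 ≈ 50396.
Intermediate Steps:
V(R, l) = 2 (V(R, l) = (1/3)*6 = 2)
P(B) = (6 + B)/(2*B) (P(B) = (6 + B)/((2*B)) = (6 + B)*(1/(2*B)) = (6 + B)/(2*B))
S = -3/2 (S = 2 - (6 + 1)/(2*1) = 2 - 7/2 = -3/2 ≈ -1.5000)
(S - 234)*(-214 + 1/364) = (-3/2 - 234)*(-214 + 1/364) = -471*(-214 + 1/364)/2 = -471/2*(-77895/364) = 36688545/728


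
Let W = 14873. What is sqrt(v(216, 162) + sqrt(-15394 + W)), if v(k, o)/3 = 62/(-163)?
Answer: sqrt(-30318 + 26569*I*sqrt(521))/163 ≈ 3.2949 + 3.4637*I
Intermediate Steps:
v(k, o) = -186/163 (v(k, o) = 3*(62/(-163)) = 3*(62*(-1/163)) = 3*(-62/163) = -186/163)
sqrt(v(216, 162) + sqrt(-15394 + W)) = sqrt(-186/163 + sqrt(-15394 + 14873)) = sqrt(-186/163 + sqrt(-521)) = sqrt(-186/163 + I*sqrt(521))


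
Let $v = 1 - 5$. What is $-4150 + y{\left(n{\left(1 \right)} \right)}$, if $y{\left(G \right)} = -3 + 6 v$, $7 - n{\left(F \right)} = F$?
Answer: $-4177$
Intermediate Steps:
$n{\left(F \right)} = 7 - F$
$v = -4$
$y{\left(G \right)} = -27$ ($y{\left(G \right)} = -3 + 6 \left(-4\right) = -3 - 24 = -27$)
$-4150 + y{\left(n{\left(1 \right)} \right)} = -4150 - 27 = -4177$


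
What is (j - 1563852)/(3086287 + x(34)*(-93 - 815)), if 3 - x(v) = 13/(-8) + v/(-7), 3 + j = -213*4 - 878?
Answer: -21918190/43087481 ≈ -0.50869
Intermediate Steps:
j = -1733 (j = -3 + (-213*4 - 878) = -3 + (-852 - 878) = -3 - 1730 = -1733)
x(v) = 37/8 + v/7 (x(v) = 3 - (13/(-8) + v/(-7)) = 3 - (13*(-⅛) + v*(-⅐)) = 3 - (-13/8 - v/7) = 3 + (13/8 + v/7) = 37/8 + v/7)
(j - 1563852)/(3086287 + x(34)*(-93 - 815)) = (-1733 - 1563852)/(3086287 + (37/8 + (⅐)*34)*(-93 - 815)) = -1565585/(3086287 + (37/8 + 34/7)*(-908)) = -1565585/(3086287 + (531/56)*(-908)) = -1565585/(3086287 - 120537/14) = -1565585/43087481/14 = -1565585*14/43087481 = -21918190/43087481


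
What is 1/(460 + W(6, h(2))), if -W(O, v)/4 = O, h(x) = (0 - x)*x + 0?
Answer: 1/436 ≈ 0.0022936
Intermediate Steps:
h(x) = -x² (h(x) = (-x)*x + 0 = -x² + 0 = -x²)
W(O, v) = -4*O
1/(460 + W(6, h(2))) = 1/(460 - 4*6) = 1/(460 - 24) = 1/436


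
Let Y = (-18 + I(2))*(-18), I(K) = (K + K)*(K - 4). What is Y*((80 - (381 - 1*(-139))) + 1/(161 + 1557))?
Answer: -176885046/859 ≈ -2.0592e+5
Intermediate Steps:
I(K) = 2*K*(-4 + K) (I(K) = (2*K)*(-4 + K) = 2*K*(-4 + K))
Y = 468 (Y = (-18 + 2*2*(-4 + 2))*(-18) = (-18 + 2*2*(-2))*(-18) = (-18 - 8)*(-18) = -26*(-18) = 468)
Y*((80 - (381 - 1*(-139))) + 1/(161 + 1557)) = 468*((80 - (381 - 1*(-139))) + 1/(161 + 1557)) = 468*((80 - (381 + 139)) + 1/1718) = 468*((80 - 1*520) + 1/1718) = 468*((80 - 520) + 1/1718) = 468*(-440 + 1/1718) = 468*(-755919/1718) = -176885046/859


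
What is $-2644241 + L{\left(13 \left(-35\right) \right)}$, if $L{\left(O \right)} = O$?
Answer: $-2644696$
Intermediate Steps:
$-2644241 + L{\left(13 \left(-35\right) \right)} = -2644241 + 13 \left(-35\right) = -2644241 - 455 = -2644696$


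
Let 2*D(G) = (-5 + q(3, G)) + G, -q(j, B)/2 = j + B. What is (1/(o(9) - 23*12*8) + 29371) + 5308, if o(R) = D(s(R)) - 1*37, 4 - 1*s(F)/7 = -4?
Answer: 158032201/4557 ≈ 34679.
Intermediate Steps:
q(j, B) = -2*B - 2*j (q(j, B) = -2*(j + B) = -2*(B + j) = -2*B - 2*j)
s(F) = 56 (s(F) = 28 - 7*(-4) = 28 + 28 = 56)
D(G) = -11/2 - G/2 (D(G) = ((-5 + (-2*G - 2*3)) + G)/2 = ((-5 + (-2*G - 6)) + G)/2 = ((-5 + (-6 - 2*G)) + G)/2 = ((-11 - 2*G) + G)/2 = (-11 - G)/2 = -11/2 - G/2)
o(R) = -141/2 (o(R) = (-11/2 - 1/2*56) - 1*37 = (-11/2 - 28) - 37 = -67/2 - 37 = -141/2)
(1/(o(9) - 23*12*8) + 29371) + 5308 = (1/(-141/2 - 23*12*8) + 29371) + 5308 = (1/(-141/2 - 276*8) + 29371) + 5308 = (1/(-141/2 - 2208) + 29371) + 5308 = (1/(-4557/2) + 29371) + 5308 = (-2/4557 + 29371) + 5308 = 133843645/4557 + 5308 = 158032201/4557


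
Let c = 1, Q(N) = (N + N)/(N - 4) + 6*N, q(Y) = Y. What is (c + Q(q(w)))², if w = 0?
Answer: 1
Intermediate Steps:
Q(N) = 6*N + 2*N/(-4 + N) (Q(N) = (2*N)/(-4 + N) + 6*N = 2*N/(-4 + N) + 6*N = 6*N + 2*N/(-4 + N))
(c + Q(q(w)))² = (1 + 2*0*(-11 + 3*0)/(-4 + 0))² = (1 + 2*0*(-11 + 0)/(-4))² = (1 + 2*0*(-¼)*(-11))² = (1 + 0)² = 1² = 1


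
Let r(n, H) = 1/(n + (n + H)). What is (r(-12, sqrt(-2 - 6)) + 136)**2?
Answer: (1775072*sqrt(2) + 10499201*I)/(8*(12*sqrt(2) + 71*I)) ≈ 18485.0 - 1.317*I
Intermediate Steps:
r(n, H) = 1/(H + 2*n) (r(n, H) = 1/(n + (H + n)) = 1/(H + 2*n))
(r(-12, sqrt(-2 - 6)) + 136)**2 = (1/(sqrt(-2 - 6) + 2*(-12)) + 136)**2 = (1/(sqrt(-8) - 24) + 136)**2 = (1/(2*I*sqrt(2) - 24) + 136)**2 = (1/(-24 + 2*I*sqrt(2)) + 136)**2 = (136 + 1/(-24 + 2*I*sqrt(2)))**2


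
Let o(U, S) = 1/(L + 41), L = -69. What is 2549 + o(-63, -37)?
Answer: 71371/28 ≈ 2549.0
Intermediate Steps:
o(U, S) = -1/28 (o(U, S) = 1/(-69 + 41) = 1/(-28) = -1/28)
2549 + o(-63, -37) = 2549 - 1/28 = 71371/28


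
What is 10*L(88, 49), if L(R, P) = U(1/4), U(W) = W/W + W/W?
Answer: 20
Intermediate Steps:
U(W) = 2 (U(W) = 1 + 1 = 2)
L(R, P) = 2
10*L(88, 49) = 10*2 = 20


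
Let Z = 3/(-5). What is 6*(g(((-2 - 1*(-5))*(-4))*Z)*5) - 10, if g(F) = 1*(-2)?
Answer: -70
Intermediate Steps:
Z = -⅗ (Z = 3*(-⅕) = -⅗ ≈ -0.60000)
g(F) = -2
6*(g(((-2 - 1*(-5))*(-4))*Z)*5) - 10 = 6*(-2*5) - 10 = 6*(-10) - 10 = -60 - 10 = -70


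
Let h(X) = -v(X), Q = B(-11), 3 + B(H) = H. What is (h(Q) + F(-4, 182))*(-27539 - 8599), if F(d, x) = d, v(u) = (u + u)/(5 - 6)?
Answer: 1156416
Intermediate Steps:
B(H) = -3 + H
v(u) = -2*u (v(u) = (2*u)/(-1) = (2*u)*(-1) = -2*u)
Q = -14 (Q = -3 - 11 = -14)
h(X) = 2*X (h(X) = -(-2)*X = 2*X)
(h(Q) + F(-4, 182))*(-27539 - 8599) = (2*(-14) - 4)*(-27539 - 8599) = (-28 - 4)*(-36138) = -32*(-36138) = 1156416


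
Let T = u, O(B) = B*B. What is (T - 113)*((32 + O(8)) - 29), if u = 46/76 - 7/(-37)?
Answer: -10569987/1406 ≈ -7517.8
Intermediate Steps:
O(B) = B²
u = 1117/1406 (u = 46*(1/76) - 7*(-1/37) = 23/38 + 7/37 = 1117/1406 ≈ 0.79445)
T = 1117/1406 ≈ 0.79445
(T - 113)*((32 + O(8)) - 29) = (1117/1406 - 113)*((32 + 8²) - 29) = -157761*((32 + 64) - 29)/1406 = -157761*(96 - 29)/1406 = -157761/1406*67 = -10569987/1406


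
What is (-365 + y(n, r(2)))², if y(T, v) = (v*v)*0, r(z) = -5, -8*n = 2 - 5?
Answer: 133225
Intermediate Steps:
n = 3/8 (n = -(2 - 5)/8 = -⅛*(-3) = 3/8 ≈ 0.37500)
y(T, v) = 0 (y(T, v) = v²*0 = 0)
(-365 + y(n, r(2)))² = (-365 + 0)² = (-365)² = 133225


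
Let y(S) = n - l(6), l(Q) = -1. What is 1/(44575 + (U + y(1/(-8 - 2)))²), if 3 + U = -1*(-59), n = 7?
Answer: 1/48671 ≈ 2.0546e-5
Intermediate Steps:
U = 56 (U = -3 - 1*(-59) = -3 + 59 = 56)
y(S) = 8 (y(S) = 7 - 1*(-1) = 7 + 1 = 8)
1/(44575 + (U + y(1/(-8 - 2)))²) = 1/(44575 + (56 + 8)²) = 1/(44575 + 64²) = 1/(44575 + 4096) = 1/48671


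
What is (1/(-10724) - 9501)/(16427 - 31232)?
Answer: 20377745/31753764 ≈ 0.64174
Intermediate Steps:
(1/(-10724) - 9501)/(16427 - 31232) = (-1/10724 - 9501)/(-14805) = -101888725/10724*(-1/14805) = 20377745/31753764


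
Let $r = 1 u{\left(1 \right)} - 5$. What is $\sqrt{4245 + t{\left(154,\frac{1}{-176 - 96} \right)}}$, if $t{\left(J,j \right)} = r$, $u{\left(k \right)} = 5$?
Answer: $\sqrt{4245} \approx 65.154$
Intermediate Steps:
$r = 0$ ($r = 1 \cdot 5 - 5 = 5 - 5 = 0$)
$t{\left(J,j \right)} = 0$
$\sqrt{4245 + t{\left(154,\frac{1}{-176 - 96} \right)}} = \sqrt{4245 + 0} = \sqrt{4245}$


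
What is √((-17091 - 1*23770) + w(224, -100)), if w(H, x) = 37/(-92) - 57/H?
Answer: I*√67787200110/1288 ≈ 202.14*I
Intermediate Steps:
w(H, x) = -37/92 - 57/H (w(H, x) = 37*(-1/92) - 57/H = -37/92 - 57/H)
√((-17091 - 1*23770) + w(224, -100)) = √((-17091 - 1*23770) + (-37/92 - 57/224)) = √((-17091 - 23770) + (-37/92 - 57*1/224)) = √(-40861 + (-37/92 - 57/224)) = √(-40861 - 3383/5152) = √(-210519255/5152) = I*√67787200110/1288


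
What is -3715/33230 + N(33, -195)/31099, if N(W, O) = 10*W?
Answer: -20913377/206683954 ≈ -0.10119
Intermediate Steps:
-3715/33230 + N(33, -195)/31099 = -3715/33230 + (10*33)/31099 = -3715*1/33230 + 330*(1/31099) = -743/6646 + 330/31099 = -20913377/206683954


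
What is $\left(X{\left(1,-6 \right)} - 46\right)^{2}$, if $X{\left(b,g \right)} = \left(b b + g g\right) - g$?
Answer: $9$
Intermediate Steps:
$X{\left(b,g \right)} = b^{2} + g^{2} - g$ ($X{\left(b,g \right)} = \left(b^{2} + g^{2}\right) - g = b^{2} + g^{2} - g$)
$\left(X{\left(1,-6 \right)} - 46\right)^{2} = \left(\left(1^{2} + \left(-6\right)^{2} - -6\right) - 46\right)^{2} = \left(\left(1 + 36 + 6\right) - 46\right)^{2} = \left(43 - 46\right)^{2} = \left(-3\right)^{2} = 9$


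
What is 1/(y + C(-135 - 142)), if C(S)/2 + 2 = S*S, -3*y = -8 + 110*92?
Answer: 3/450250 ≈ 6.6630e-6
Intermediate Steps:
y = -10112/3 (y = -(-8 + 110*92)/3 = -(-8 + 10120)/3 = -1/3*10112 = -10112/3 ≈ -3370.7)
C(S) = -4 + 2*S**2 (C(S) = -4 + 2*(S*S) = -4 + 2*S**2)
1/(y + C(-135 - 142)) = 1/(-10112/3 + (-4 + 2*(-135 - 142)**2)) = 1/(-10112/3 + (-4 + 2*(-277)**2)) = 1/(-10112/3 + (-4 + 2*76729)) = 1/(-10112/3 + (-4 + 153458)) = 1/(-10112/3 + 153454) = 1/(450250/3) = 3/450250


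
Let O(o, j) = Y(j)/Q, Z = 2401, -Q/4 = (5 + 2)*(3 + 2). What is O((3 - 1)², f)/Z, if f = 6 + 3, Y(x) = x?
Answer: -9/336140 ≈ -2.6775e-5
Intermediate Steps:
Q = -140 (Q = -4*(5 + 2)*(3 + 2) = -28*5 = -4*35 = -140)
f = 9
O(o, j) = -j/140 (O(o, j) = j/(-140) = j*(-1/140) = -j/140)
O((3 - 1)², f)/Z = (-1/140*9)/2401 = (1/2401)*(-9/140) = -9/336140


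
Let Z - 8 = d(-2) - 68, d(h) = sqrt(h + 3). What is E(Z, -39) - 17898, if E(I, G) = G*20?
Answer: -18678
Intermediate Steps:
d(h) = sqrt(3 + h)
Z = -59 (Z = 8 + (sqrt(3 - 2) - 68) = 8 + (sqrt(1) - 68) = 8 + (1 - 68) = 8 - 67 = -59)
E(I, G) = 20*G
E(Z, -39) - 17898 = 20*(-39) - 17898 = -780 - 17898 = -18678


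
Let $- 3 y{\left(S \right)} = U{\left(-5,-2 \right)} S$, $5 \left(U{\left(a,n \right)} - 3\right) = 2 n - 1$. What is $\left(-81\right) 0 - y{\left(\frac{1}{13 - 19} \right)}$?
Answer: $- \frac{1}{9} \approx -0.11111$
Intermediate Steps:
$U{\left(a,n \right)} = \frac{14}{5} + \frac{2 n}{5}$ ($U{\left(a,n \right)} = 3 + \frac{2 n - 1}{5} = 3 + \frac{-1 + 2 n}{5} = 3 + \left(- \frac{1}{5} + \frac{2 n}{5}\right) = \frac{14}{5} + \frac{2 n}{5}$)
$y{\left(S \right)} = - \frac{2 S}{3}$ ($y{\left(S \right)} = - \frac{\left(\frac{14}{5} + \frac{2}{5} \left(-2\right)\right) S}{3} = - \frac{\left(\frac{14}{5} - \frac{4}{5}\right) S}{3} = - \frac{2 S}{3}$)
$\left(-81\right) 0 - y{\left(\frac{1}{13 - 19} \right)} = \left(-81\right) 0 - - \frac{2}{3 \left(13 - 19\right)} = 0 - - \frac{2}{3 \left(-6\right)} = 0 - \left(- \frac{2}{3}\right) \left(- \frac{1}{6}\right) = 0 - \frac{1}{9} = - \frac{1}{9}$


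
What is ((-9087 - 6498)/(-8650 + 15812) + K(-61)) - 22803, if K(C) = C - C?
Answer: -163330671/7162 ≈ -22805.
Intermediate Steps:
K(C) = 0
((-9087 - 6498)/(-8650 + 15812) + K(-61)) - 22803 = ((-9087 - 6498)/(-8650 + 15812) + 0) - 22803 = (-15585/7162 + 0) - 22803 = -15585/7162 - 22803 = -163330671/7162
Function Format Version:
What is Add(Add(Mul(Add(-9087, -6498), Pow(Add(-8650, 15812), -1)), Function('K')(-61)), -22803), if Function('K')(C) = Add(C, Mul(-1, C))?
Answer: Rational(-163330671, 7162) ≈ -22805.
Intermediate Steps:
Function('K')(C) = 0
Add(Add(Mul(Add(-9087, -6498), Pow(Add(-8650, 15812), -1)), Function('K')(-61)), -22803) = Add(Add(Mul(Add(-9087, -6498), Pow(Add(-8650, 15812), -1)), 0), -22803) = Add(Add(Mul(-15585, Pow(7162, -1)), 0), -22803) = Add(Add(Mul(-15585, Rational(1, 7162)), 0), -22803) = Add(Add(Rational(-15585, 7162), 0), -22803) = Add(Rational(-15585, 7162), -22803) = Rational(-163330671, 7162)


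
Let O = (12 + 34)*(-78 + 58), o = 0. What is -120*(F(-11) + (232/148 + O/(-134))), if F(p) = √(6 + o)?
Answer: -2508720/2479 - 120*√6 ≈ -1305.9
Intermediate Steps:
O = -920 (O = 46*(-20) = -920)
F(p) = √6 (F(p) = √(6 + 0) = √6)
-120*(F(-11) + (232/148 + O/(-134))) = -120*(√6 + (232/148 - 920/(-134))) = -120*(√6 + (232*(1/148) - 920*(-1/134))) = -120*(√6 + (58/37 + 460/67)) = -120*(√6 + 20906/2479) = -120*(20906/2479 + √6) = -2508720/2479 - 120*√6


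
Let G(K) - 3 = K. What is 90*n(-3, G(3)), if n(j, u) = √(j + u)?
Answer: 90*√3 ≈ 155.88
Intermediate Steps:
G(K) = 3 + K
90*n(-3, G(3)) = 90*√(-3 + (3 + 3)) = 90*√(-3 + 6) = 90*√3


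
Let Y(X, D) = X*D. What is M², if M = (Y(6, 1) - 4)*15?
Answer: 900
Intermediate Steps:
Y(X, D) = D*X
M = 30 (M = (1*6 - 4)*15 = (6 - 4)*15 = 2*15 = 30)
M² = 30² = 900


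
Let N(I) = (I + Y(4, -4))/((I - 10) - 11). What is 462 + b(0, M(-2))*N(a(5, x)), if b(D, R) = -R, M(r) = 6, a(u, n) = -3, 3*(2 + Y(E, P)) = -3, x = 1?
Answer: 921/2 ≈ 460.50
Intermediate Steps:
Y(E, P) = -3 (Y(E, P) = -2 + (1/3)*(-3) = -2 - 1 = -3)
N(I) = (-3 + I)/(-21 + I) (N(I) = (I - 3)/((I - 10) - 11) = (-3 + I)/((-10 + I) - 11) = (-3 + I)/(-21 + I))
462 + b(0, M(-2))*N(a(5, x)) = 462 + (-1*6)*((-3 - 3)/(-21 - 3)) = 462 - 6*(-6)/(-24) = 462 - (-1)*(-6)/4 = 462 - 6*1/4 = 462 - 3/2 = 921/2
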